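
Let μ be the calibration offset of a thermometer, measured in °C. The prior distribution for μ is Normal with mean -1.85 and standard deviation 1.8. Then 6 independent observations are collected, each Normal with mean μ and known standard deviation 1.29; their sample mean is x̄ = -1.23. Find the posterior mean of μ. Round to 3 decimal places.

Posterior mean ≈ -1.279

With known σ, the Normal prior is conjugate. Weight on the data is w = (n/σ²)/(n/σ² + 1/τ₀²) = 3.60555/(3.60555+0.308642) = 0.92115.
Posterior mean = w·x̄ + (1−w)·μ₀ = 0.92115·-1.23 + 0.078852·-1.85 = -1.279.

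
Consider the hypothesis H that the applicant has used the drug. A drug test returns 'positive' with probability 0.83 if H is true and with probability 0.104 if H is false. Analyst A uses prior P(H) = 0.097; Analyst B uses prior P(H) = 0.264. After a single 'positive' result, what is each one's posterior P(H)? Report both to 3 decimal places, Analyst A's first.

Analyst A: 0.462; Analyst B: 0.741

P('+'|H) = 0.83, P('+'|¬H) = 0.104.
Analyst A: numerator 0.83·0.097 = 0.080510; evidence = 0.080510+0.104·0.903 = 0.17442; posterior = 0.462.
Analyst B: numerator 0.83·0.264 = 0.21912; evidence = 0.21912+0.104·0.736 = 0.29566; posterior = 0.741.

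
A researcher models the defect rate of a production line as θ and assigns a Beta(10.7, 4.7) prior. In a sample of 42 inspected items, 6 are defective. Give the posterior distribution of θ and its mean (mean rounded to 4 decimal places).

Posterior: Beta(16.7, 40.7); mean ≈ 0.2909

The binomial likelihood is conjugate to the Beta prior: with 6 successes and 36 failures, the posterior is Beta(10.7+6, 4.7+36) = Beta(16.7, 40.7).
E[θ | data] = 16.7/(16.7+40.7) = 0.2909.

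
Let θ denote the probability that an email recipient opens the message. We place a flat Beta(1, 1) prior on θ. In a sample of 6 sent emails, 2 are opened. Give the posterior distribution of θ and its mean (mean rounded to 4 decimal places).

Posterior: Beta(3, 5); mean ≈ 0.3750

The binomial likelihood is conjugate to the Beta prior: with 2 successes and 4 failures, the posterior is Beta(1+2, 1+4) = Beta(3, 5).
Posterior mean = α/(α+β) = 3/8 = 0.3750.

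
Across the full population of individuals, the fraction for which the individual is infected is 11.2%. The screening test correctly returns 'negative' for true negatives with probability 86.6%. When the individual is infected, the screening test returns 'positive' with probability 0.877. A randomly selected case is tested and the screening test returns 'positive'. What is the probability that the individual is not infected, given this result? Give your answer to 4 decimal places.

Let H be the event that the individual is infected. P(H) = 0.112, so P(¬H) = 0.888. With E the 'positive' result, P(E|H) = 0.877 and P(E|¬H) = 0.134.
P(E) = 0.877·0.112 + 0.134·0.888 = 0.098224 + 0.11899 = 0.21722.
By Bayes' theorem, P(H|E) = 0.098224 / 0.21722 = 0.4522. Hence P(¬H|E) = 1 − 0.4522 = 0.5478.

P(¬H | E) ≈ 0.5478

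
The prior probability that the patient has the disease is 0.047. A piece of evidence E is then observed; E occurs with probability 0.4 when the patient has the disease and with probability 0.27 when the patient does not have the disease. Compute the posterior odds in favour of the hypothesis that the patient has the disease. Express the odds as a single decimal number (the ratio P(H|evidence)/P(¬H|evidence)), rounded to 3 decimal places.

Prior odds = 0.047/(1−0.047) = 0.049318. In log-odds, ln(0.049318) = -3.0095.
Add log likelihood ratio: ln(1.4815) = 0.39304.
Posterior log-odds = -2.6164, so posterior odds = exp(-2.6164) = 0.073064.

Posterior odds ≈ 0.073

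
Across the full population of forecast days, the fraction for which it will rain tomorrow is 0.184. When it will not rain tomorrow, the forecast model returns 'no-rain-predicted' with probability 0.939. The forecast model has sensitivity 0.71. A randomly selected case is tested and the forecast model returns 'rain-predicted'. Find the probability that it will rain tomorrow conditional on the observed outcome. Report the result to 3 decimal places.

P(H | E) ≈ 0.724

Write H for 'it will rain tomorrow'. Prior odds H:¬H = 0.184/0.816 = 0.22549. For the 'rain-predicted' outcome, the likelihood ratio is 0.71/0.061 = 11.639.
Posterior odds = 0.22549 × 11.639 = 2.6246, so P(H|E) = 2.6246/(1+2.6246) = 0.724.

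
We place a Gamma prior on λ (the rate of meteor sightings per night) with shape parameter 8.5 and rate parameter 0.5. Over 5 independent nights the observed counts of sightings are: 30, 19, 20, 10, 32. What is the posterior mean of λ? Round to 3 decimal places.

Posterior mean ≈ 21.727

Total count ∑xᵢ = 111 over n = 5 nights.
Gamma is conjugate to the Poisson likelihood: posterior is Gamma(shape = 8.5+111 = 119.5, rate = 0.5+5 = 5.5).
Posterior mean = shape/rate = 119.5/5.5 = 21.727.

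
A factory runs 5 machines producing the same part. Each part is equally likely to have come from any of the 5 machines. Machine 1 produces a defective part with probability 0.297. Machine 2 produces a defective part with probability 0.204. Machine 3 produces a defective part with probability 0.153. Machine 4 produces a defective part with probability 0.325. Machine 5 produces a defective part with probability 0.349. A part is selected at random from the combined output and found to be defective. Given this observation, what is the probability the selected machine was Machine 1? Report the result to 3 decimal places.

Posterior probability ≈ 0.224

P(defective|M1) = 0.297; P(defective|M2) = 0.204; P(defective|M3) = 0.153; P(defective|M4) = 0.325; P(defective|M5) = 0.349.
Prior × likelihood for each source: 0.2·0.297=0.05940, 0.2·0.204=0.04080, 0.2·0.153=0.03060, 0.2·0.325=0.06500, 0.2·0.349=0.06980. Summing gives P(defective) = 0.26560.
P(Machine 1 | defective) = 0.05940 / 0.26560 = 0.224.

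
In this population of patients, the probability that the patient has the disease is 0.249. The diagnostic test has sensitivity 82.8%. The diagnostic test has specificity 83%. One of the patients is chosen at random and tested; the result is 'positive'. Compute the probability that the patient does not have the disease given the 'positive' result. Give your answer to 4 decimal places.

Write H for 'the patient has the disease'. Prior odds H:¬H = 0.249/0.751 = 0.33156. For the 'positive' outcome, the likelihood ratio is 0.828/0.17 = 4.8706.
Posterior odds = 0.33156 × 4.8706 = 1.6149, so P(H|E) = 1.6149/(1+1.6149) = 0.6176. Then P(¬H|E) = 1 − 0.6176 = 0.3824.

P(¬H | E) ≈ 0.3824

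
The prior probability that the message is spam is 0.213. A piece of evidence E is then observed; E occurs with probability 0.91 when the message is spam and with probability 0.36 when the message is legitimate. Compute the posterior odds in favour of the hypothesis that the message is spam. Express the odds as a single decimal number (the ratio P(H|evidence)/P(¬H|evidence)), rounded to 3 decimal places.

Posterior odds ≈ 0.684

Prior odds = 0.213/(1−0.213) = 0.27065. In log-odds, ln(0.27065) = -1.3069.
Add log likelihood ratio: ln(2.5278) = 0.92734.
Posterior log-odds = -0.37960, so posterior odds = exp(-0.37960) = 0.68414.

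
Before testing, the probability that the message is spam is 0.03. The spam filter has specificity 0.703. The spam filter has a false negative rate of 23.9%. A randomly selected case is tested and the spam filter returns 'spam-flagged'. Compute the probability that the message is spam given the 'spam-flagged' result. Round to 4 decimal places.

P(H | E) ≈ 0.0734

Write H for 'the message is spam'. Prior odds H:¬H = 0.03/0.97 = 0.030928. For the 'spam-flagged' outcome, the likelihood ratio is 0.761/0.297 = 2.5623.
Posterior odds = 0.030928 × 2.5623 = 0.079246, so P(H|E) = 0.079246/(1+0.079246) = 0.0734.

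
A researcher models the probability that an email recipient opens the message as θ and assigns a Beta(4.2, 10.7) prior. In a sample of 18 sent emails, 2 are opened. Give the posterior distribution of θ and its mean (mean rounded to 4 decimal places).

Observing 2 successes and 16 failures updates Beta(4.2, 10.7) by adding the success and failure counts to the two shape parameters: α = 4.2+2 = 6.2, β = 10.7+16 = 26.7.
E[θ | data] = 6.2/(6.2+26.7) = 0.1884.

Posterior: Beta(6.2, 26.7); mean ≈ 0.1884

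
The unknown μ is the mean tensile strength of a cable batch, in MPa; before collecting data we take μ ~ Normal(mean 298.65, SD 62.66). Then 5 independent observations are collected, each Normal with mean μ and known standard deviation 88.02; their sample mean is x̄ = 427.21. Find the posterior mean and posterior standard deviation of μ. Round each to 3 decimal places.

With known σ, the Normal prior is conjugate. Weight on the data is w = (n/σ²)/(n/σ² + 1/τ₀²) = 0.00064537/(0.00064537+0.00025469) = 0.71703.
Posterior mean = w·x̄ + (1−w)·μ₀ = 0.71703·427.21 + 0.28297·298.65 = 390.831. Posterior variance = 1/(0.00064537+0.00025469) = 1111.03, so SD = 33.332.

Posterior mean ≈ 390.831; posterior SD ≈ 33.332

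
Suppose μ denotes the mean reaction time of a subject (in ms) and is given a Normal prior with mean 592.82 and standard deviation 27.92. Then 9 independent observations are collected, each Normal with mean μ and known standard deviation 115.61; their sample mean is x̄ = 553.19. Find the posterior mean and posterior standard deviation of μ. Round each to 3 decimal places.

With known σ, the Normal prior is conjugate. Weight on the data is w = (n/σ²)/(n/σ² + 1/τ₀²) = 0.00067337/(0.00067337+0.00128283) = 0.34422.
Posterior mean = w·x̄ + (1−w)·μ₀ = 0.34422·553.19 + 0.65578·592.82 = 579.178. Posterior variance = 1/(0.00067337+0.00128283) = 511.196, so SD = 22.610.

Posterior mean ≈ 579.178; posterior SD ≈ 22.610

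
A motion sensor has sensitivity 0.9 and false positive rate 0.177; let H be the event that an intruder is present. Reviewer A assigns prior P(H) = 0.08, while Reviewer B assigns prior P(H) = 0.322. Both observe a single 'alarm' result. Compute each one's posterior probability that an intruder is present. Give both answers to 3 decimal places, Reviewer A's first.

The likelihood ratio for an 'alarm' result is 0.9/0.177 = 5.0847.
Reviewer A: prior odds 0.08/0.92 = 0.086957; posterior odds 0.44215; posterior probability 0.307.
Reviewer B: prior odds 0.322/0.678 = 0.47493; posterior odds 2.4149; posterior probability 0.707.

Reviewer A: 0.307; Reviewer B: 0.707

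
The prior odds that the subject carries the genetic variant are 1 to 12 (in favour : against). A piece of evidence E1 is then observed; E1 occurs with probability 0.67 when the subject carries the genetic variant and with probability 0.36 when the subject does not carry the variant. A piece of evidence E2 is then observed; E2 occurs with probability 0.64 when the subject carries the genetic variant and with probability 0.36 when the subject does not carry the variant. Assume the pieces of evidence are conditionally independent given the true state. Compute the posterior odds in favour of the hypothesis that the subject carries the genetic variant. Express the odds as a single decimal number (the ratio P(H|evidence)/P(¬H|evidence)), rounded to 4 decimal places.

Posterior odds ≈ 0.2757

Prior odds = 1/12 = 0.083333. In log-odds, ln(0.083333) = -2.4849.
Add log likelihood ratios: ln(1.8611) + ln(1.7778) = 1.1965.
Posterior log-odds = -1.2884, so posterior odds = exp(-1.2884) = 0.27572.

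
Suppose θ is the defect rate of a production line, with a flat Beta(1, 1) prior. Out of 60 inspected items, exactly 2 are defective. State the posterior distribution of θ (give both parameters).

Posterior: Beta(3, 59)

The binomial likelihood is conjugate to the Beta prior: with 2 successes and 58 failures, the posterior is Beta(1+2, 1+58) = Beta(3, 59).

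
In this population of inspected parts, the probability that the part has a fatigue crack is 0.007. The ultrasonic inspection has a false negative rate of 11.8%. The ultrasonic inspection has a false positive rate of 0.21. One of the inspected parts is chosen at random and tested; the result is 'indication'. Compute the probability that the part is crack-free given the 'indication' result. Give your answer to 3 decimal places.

P(¬H | E) ≈ 0.971

Write H for 'the part has a fatigue crack'. Prior odds H:¬H = 0.007/0.993 = 0.0070493. For the 'indication' outcome, the likelihood ratio is 0.882/0.21 = 4.2000.
Posterior odds = 0.0070493 × 4.2000 = 0.029607, so P(H|E) = 0.029607/(1+0.029607) = 0.029. Then P(¬H|E) = 1 − 0.029 = 0.971.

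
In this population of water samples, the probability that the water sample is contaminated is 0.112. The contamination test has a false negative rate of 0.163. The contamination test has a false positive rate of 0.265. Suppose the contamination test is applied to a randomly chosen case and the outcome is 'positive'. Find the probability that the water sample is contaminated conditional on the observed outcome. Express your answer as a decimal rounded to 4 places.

Let H be the event that the water sample is contaminated. P(H) = 0.112, so P(¬H) = 0.888. With E the 'positive' result, P(E|H) = 0.837 and P(E|¬H) = 0.265.
P(E) = 0.837·0.112 + 0.265·0.888 = 0.093744 + 0.23532 = 0.32906.
By Bayes' theorem, P(H|E) = 0.093744 / 0.32906 = 0.2849.

P(H | E) ≈ 0.2849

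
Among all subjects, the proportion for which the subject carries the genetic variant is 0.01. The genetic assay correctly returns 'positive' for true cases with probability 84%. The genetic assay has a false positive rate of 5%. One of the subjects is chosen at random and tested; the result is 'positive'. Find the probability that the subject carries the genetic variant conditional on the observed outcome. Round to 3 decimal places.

Write H for 'the subject carries the genetic variant'. Prior odds H:¬H = 0.01/0.99 = 0.010101. For the 'positive' outcome, the likelihood ratio is 0.84/0.05 = 16.800.
Posterior odds = 0.010101 × 16.800 = 0.16970, so P(H|E) = 0.16970/(1+0.16970) = 0.145.

P(H | E) ≈ 0.145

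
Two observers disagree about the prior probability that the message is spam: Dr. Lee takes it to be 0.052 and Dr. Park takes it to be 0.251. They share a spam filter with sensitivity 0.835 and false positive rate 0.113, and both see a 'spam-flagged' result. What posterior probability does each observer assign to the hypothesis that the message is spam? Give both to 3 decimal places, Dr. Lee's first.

Dr. Lee: 0.288; Dr. Park: 0.712

P('+'|H) = 0.835, P('+'|¬H) = 0.113.
Dr. Lee: numerator 0.835·0.052 = 0.043420; evidence = 0.043420+0.113·0.948 = 0.15054; posterior = 0.288.
Dr. Park: numerator 0.835·0.251 = 0.20958; evidence = 0.20958+0.113·0.749 = 0.29422; posterior = 0.712.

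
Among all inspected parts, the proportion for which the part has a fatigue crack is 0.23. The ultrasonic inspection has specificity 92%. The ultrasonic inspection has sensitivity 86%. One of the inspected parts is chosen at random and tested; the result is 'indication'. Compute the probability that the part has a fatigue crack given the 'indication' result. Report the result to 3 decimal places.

P(H | E) ≈ 0.763

Write H for 'the part has a fatigue crack'. Prior odds H:¬H = 0.23/0.77 = 0.29870. For the 'indication' outcome, the likelihood ratio is 0.86/0.08 = 10.750.
Posterior odds = 0.29870 × 10.750 = 3.2110, so P(H|E) = 3.2110/(1+3.2110) = 0.763.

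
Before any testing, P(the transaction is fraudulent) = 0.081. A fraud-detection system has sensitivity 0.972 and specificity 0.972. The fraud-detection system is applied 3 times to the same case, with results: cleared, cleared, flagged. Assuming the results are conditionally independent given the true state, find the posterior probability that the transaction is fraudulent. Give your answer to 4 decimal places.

With H the event that the transaction is fraudulent, the joint likelihood of the observed sequence is P(data|H) = 0.028·0.028·0.972 = 0.00076205 and P(data|¬H) = 0.972·0.972·0.028 = 0.026454.
Bayes: P(H|data) = 0.081·0.00076205 / (0.081·0.00076205 + 0.919·0.026454) = 0.00006173/0.024373 = 0.0025.

Posterior P(H) ≈ 0.0025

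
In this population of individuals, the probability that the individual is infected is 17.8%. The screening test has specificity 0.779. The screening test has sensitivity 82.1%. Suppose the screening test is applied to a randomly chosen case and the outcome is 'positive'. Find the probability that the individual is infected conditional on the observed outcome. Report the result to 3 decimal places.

Let H be the event that the individual is infected. P(H) = 0.178, so P(¬H) = 0.822. With E the 'positive' result, P(E|H) = 0.821 and P(E|¬H) = 0.221.
P(E) = 0.821·0.178 + 0.221·0.822 = 0.14614 + 0.18166 = 0.32780.
By Bayes' theorem, P(H|E) = 0.14614 / 0.32780 = 0.446.

P(H | E) ≈ 0.446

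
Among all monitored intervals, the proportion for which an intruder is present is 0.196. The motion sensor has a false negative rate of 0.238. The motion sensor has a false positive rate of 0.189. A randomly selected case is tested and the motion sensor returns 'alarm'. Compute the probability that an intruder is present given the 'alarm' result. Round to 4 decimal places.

Let H be the event that an intruder is present. P(H) = 0.196, so P(¬H) = 0.804. With E the 'alarm' result, P(E|H) = 0.762 and P(E|¬H) = 0.189.
P(E) = 0.762·0.196 + 0.189·0.804 = 0.14935 + 0.15196 = 0.30131.
By Bayes' theorem, P(H|E) = 0.14935 / 0.30131 = 0.4957.

P(H | E) ≈ 0.4957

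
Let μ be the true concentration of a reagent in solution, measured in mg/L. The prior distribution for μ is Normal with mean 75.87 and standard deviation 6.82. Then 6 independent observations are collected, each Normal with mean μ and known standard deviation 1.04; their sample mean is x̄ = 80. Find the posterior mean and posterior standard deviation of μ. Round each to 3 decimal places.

Posterior mean ≈ 79.984; posterior SD ≈ 0.424

With known σ, the Normal prior is conjugate. Weight on the data is w = (n/σ²)/(n/σ² + 1/τ₀²) = 5.54734/(5.54734+0.0214996) = 0.99614.
Posterior mean = w·x̄ + (1−w)·μ₀ = 0.99614·80 + 0.0038607·75.87 = 79.984. Posterior variance = 1/(5.54734+0.0214996) = 0.179571, so SD = 0.424.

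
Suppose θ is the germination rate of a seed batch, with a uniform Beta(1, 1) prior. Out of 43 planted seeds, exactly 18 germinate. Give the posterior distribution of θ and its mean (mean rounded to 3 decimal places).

Observing 18 successes and 25 failures updates Beta(1, 1) by adding the success and failure counts to the two shape parameters: α = 1+18 = 19, β = 1+25 = 26.
E[θ | data] = 19/(19+26) = 0.422.

Posterior: Beta(19, 26); mean ≈ 0.422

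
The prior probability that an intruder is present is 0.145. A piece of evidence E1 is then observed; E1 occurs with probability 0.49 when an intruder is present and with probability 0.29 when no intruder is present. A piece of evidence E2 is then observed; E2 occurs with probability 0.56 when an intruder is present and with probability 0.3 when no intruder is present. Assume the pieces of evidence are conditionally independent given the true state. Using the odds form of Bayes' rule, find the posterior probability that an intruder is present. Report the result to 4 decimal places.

Prior odds = 0.145/(1−0.145) = 0.16959. In log-odds, ln(0.16959) = -1.7744.
Add log likelihood ratios: ln(1.6897) + ln(1.8667) = 1.1487.
Posterior log-odds = -0.62569, so posterior odds = exp(-0.62569) = 0.53489. Converting, P(H|E) = 0.53489/1.5349 = 0.3485.

Posterior probability ≈ 0.3485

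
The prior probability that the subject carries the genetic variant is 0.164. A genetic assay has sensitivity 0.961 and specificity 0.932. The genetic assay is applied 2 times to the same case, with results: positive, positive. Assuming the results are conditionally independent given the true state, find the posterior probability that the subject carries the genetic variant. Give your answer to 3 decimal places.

With H the event that the subject carries the genetic variant, the joint likelihood of the observed sequence is P(data|H) = 0.961·0.961 = 0.92352 and P(data|¬H) = 0.068·0.068 = 0.0046240.
Bayes: P(H|data) = 0.164·0.92352 / (0.164·0.92352 + 0.836·0.0046240) = 0.15146/0.15532 = 0.9751.

Posterior P(H) ≈ 0.975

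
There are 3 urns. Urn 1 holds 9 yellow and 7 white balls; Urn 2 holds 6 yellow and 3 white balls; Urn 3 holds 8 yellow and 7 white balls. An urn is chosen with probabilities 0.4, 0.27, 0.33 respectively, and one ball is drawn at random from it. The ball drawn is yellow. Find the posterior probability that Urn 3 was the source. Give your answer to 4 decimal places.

Posterior probability ≈ 0.3029

Tabulate prior·likelihood by source: [1] prior 0.4, lik 0.5625, product 0.2250; [2] prior 0.27, lik 0.6667, product 0.1800; [3] prior 0.33, lik 0.5333, product 0.1760.
Normalizing constant = 0.58100; the posterior for Urn 3 is its product over the sum, 0.1760/0.58100 = 0.3029.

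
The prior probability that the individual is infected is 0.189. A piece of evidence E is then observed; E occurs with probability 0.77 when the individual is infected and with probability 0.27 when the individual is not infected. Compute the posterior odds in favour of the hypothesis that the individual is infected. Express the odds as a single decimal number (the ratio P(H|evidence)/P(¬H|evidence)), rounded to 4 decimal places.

Prior odds = 0.189/(1−0.189) = 0.23305.
Likelihood ratio for E = 0.77/0.27 = 2.8519.
Posterior odds = prior odds × LR = 0.66461.

Posterior odds ≈ 0.6646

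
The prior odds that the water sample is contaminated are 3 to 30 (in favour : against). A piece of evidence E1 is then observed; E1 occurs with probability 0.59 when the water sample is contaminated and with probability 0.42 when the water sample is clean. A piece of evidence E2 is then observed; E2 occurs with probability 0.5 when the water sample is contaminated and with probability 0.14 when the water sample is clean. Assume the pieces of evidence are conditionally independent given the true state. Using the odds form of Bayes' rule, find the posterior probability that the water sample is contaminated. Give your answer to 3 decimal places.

Prior odds = 3/30 = 0.10000. In log-odds, ln(0.10000) = -2.3026.
Add log likelihood ratios: ln(1.4048) + ln(3.5714) = 1.6128.
Posterior log-odds = -0.68975, so posterior odds = exp(-0.68975) = 0.50170. Converting, P(H|E) = 0.50170/1.5017 = 0.334.

Posterior probability ≈ 0.334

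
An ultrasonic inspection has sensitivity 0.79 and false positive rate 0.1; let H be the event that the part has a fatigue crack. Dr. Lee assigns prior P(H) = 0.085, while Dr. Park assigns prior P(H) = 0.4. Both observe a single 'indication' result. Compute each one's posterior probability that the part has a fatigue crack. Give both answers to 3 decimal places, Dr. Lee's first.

The likelihood ratio for an 'indication' result is 0.79/0.1 = 7.9000.
Dr. Lee: prior odds 0.085/0.915 = 0.092896; posterior odds 0.73388; posterior probability 0.423.
Dr. Park: prior odds 0.4/0.6 = 0.66667; posterior odds 5.2667; posterior probability 0.840.

Dr. Lee: 0.423; Dr. Park: 0.840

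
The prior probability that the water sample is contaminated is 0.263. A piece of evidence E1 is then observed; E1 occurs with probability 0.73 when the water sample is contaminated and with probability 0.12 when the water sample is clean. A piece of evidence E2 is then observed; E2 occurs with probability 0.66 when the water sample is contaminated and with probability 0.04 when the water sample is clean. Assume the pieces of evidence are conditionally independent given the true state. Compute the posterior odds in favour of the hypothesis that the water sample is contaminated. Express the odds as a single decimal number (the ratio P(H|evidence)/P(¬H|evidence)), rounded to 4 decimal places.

Prior odds = 0.263/(1−0.263) = 0.35685. In log-odds, ln(0.35685) = -1.0304.
Add log likelihood ratios: ln(6.0833) + ln(16.500) = 4.6089.
Posterior log-odds = 3.5785, so posterior odds = exp(3.5785) = 35.819.

Posterior odds ≈ 35.8190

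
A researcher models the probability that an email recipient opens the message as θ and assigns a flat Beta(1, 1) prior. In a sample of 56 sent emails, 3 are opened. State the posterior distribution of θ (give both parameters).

Observing 3 successes and 53 failures updates Beta(1, 1) by adding the success and failure counts to the two shape parameters: α = 1+3 = 4, β = 1+53 = 54.

Posterior: Beta(4, 54)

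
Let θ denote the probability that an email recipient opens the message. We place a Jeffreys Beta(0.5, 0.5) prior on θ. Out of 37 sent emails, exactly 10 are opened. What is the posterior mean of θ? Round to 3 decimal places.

Posterior mean ≈ 0.276

The binomial likelihood is conjugate to the Beta prior: with 10 successes and 27 failures, the posterior is Beta(0.5+10, 0.5+27) = Beta(10.5, 27.5).
E[θ | data] = 10.5/(10.5+27.5) = 0.276.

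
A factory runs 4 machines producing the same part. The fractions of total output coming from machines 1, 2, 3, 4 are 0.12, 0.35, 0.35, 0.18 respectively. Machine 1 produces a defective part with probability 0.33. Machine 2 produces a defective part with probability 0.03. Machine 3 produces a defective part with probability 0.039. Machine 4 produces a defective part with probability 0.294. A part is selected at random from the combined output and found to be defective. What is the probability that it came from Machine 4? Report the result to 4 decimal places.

Posterior probability ≈ 0.4536

P(defective|M1) = 0.33; P(defective|M2) = 0.03; P(defective|M3) = 0.039; P(defective|M4) = 0.294.
Prior × likelihood for each source: 0.12·0.33=0.03960, 0.35·0.03=0.01050, 0.35·0.039=0.01365, 0.18·0.294=0.05292. Summing gives P(defective) = 0.11667.
P(Machine 4 | defective) = 0.05292 / 0.11667 = 0.4536.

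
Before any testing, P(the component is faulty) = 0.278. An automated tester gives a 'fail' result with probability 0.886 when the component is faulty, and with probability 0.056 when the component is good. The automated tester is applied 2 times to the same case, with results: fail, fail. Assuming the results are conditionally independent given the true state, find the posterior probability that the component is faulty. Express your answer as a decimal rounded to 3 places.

Let H be the event that the component is faulty; start with P(H) = 0.278. P('fail'|H) = 0.886, P('fail'|¬H) = 0.056.
Update on result 1 ('fail'): P(H) ← 0.886·0.2780 / (0.886·0.2780 + 0.056·0.7220) = 0.24631/0.28674 = 0.8590.
Update on result 2 ('fail'): P(H) ← 0.886·0.8590 / (0.886·0.8590 + 0.056·0.1410) = 0.76107/0.76897 = 0.9897.

Posterior P(H) ≈ 0.990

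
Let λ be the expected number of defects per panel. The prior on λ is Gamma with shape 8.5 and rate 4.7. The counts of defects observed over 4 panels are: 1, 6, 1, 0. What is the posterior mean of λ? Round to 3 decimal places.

The Poisson likelihood adds the total count to the shape and the number of exposure periods to the rate. Here ∑xᵢ = 8 and n = 4, so shape 8.5→16.5 and rate 4.7→8.7.
Posterior mean = shape/rate = 16.5/8.7 = 1.897.

Posterior mean ≈ 1.897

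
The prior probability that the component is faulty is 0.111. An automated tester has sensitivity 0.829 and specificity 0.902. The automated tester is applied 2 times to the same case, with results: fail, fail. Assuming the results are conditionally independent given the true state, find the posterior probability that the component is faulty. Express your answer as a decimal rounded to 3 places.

Let H be the event that the component is faulty; start with P(H) = 0.111. P('fail'|H) = 0.829, P('fail'|¬H) = 0.098.
Update on result 1 ('fail'): P(H) ← 0.829·0.1110 / (0.829·0.1110 + 0.098·0.8890) = 0.092019/0.17914 = 0.5137.
Update on result 2 ('fail'): P(H) ← 0.829·0.5137 / (0.829·0.5137 + 0.098·0.4863) = 0.42583/0.47349 = 0.8993.

Posterior P(H) ≈ 0.899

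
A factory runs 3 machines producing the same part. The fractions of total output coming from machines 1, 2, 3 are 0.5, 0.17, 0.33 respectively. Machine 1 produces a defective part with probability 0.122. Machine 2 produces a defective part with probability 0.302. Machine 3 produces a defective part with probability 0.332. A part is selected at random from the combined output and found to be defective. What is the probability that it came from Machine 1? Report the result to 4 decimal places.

Tabulate prior·likelihood by source: [1] prior 0.5, lik 0.122, product 0.06100; [2] prior 0.17, lik 0.302, product 0.05134; [3] prior 0.33, lik 0.332, product 0.1096.
Normalizing constant = 0.22190; the posterior for Machine 1 is its product over the sum, 0.06100/0.22190 = 0.2749.

Posterior probability ≈ 0.2749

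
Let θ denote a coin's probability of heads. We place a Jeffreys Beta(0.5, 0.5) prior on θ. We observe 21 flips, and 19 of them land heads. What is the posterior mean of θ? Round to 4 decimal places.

Posterior mean ≈ 0.8864

The binomial likelihood is conjugate to the Beta prior: with 19 successes and 2 failures, the posterior is Beta(0.5+19, 0.5+2) = Beta(19.5, 2.5).
Posterior mean = α/(α+β) = 19.5/22 = 0.8864.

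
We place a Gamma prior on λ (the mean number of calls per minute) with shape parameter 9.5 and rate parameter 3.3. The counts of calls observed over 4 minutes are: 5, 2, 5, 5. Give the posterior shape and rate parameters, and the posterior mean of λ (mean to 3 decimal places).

Posterior: Gamma(shape=26.5, rate=7.3); mean ≈ 3.630

The Poisson likelihood adds the total count to the shape and the number of exposure periods to the rate. Here ∑xᵢ = 17 and n = 4, so shape 9.5→26.5 and rate 3.3→7.3.
Posterior mean = shape/rate = 26.5/7.3 = 3.630.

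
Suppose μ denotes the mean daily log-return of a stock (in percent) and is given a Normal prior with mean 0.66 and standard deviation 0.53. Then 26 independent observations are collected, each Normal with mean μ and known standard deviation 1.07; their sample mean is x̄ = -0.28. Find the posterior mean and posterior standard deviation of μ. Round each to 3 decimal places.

Posterior mean ≈ -0.153; posterior SD ≈ 0.195

With known σ, the Normal prior is conjugate. Weight on the data is w = (n/σ²)/(n/σ² + 1/τ₀²) = 22.7094/(22.7094+3.55999) = 0.86448.
Posterior mean = w·x̄ + (1−w)·μ₀ = 0.86448·-0.28 + 0.13552·0.66 = -0.153. Posterior variance = 1/(22.7094+3.55999) = 0.0380671, so SD = 0.195.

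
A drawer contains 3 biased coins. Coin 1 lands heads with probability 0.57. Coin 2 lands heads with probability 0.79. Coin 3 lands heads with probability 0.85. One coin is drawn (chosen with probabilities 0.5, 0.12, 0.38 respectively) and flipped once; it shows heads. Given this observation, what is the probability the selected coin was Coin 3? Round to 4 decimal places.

Tabulate prior·likelihood by source: [1] prior 0.5, lik 0.57, product 0.2850; [2] prior 0.12, lik 0.79, product 0.09480; [3] prior 0.38, lik 0.85, product 0.3230.
Normalizing constant = 0.70280; the posterior for Coin 3 is its product over the sum, 0.3230/0.70280 = 0.4596.

Posterior probability ≈ 0.4596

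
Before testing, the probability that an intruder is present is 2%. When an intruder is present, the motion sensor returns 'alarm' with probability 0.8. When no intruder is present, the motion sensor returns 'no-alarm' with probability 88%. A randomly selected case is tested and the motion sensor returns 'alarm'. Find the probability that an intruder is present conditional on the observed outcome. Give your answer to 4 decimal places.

Let H be the event that an intruder is present. P(H) = 0.02, so P(¬H) = 0.98. With E the 'alarm' result, P(E|H) = 0.8 and P(E|¬H) = 0.12.
P(E) = 0.8·0.02 + 0.12·0.98 = 0.016000 + 0.11760 = 0.13360.
By Bayes' theorem, P(H|E) = 0.016000 / 0.13360 = 0.1198.

P(H | E) ≈ 0.1198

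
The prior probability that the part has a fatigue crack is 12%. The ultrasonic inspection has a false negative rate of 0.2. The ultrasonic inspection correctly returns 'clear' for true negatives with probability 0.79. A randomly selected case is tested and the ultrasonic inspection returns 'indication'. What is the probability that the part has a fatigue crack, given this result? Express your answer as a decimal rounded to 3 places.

P(H | E) ≈ 0.342

Let H be the event that the part has a fatigue crack. P(H) = 0.12, so P(¬H) = 0.88. With E the 'indication' result, P(E|H) = 0.8 and P(E|¬H) = 0.21.
P(E) = 0.8·0.12 + 0.21·0.88 = 0.096000 + 0.18480 = 0.28080.
By Bayes' theorem, P(H|E) = 0.096000 / 0.28080 = 0.342.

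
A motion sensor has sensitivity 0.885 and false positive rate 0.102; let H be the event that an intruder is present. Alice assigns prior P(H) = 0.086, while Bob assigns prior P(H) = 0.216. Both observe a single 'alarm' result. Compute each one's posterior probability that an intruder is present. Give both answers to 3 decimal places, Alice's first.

P('+'|H) = 0.885, P('+'|¬H) = 0.102.
Alice: numerator 0.885·0.086 = 0.076110; evidence = 0.076110+0.102·0.914 = 0.16934; posterior = 0.449.
Bob: numerator 0.885·0.216 = 0.19116; evidence = 0.19116+0.102·0.784 = 0.27113; posterior = 0.705.

Alice: 0.449; Bob: 0.705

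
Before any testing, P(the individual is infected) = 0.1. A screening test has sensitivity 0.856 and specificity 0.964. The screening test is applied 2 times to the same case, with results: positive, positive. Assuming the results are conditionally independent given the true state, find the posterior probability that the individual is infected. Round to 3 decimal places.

Posterior P(H) ≈ 0.984

With H the event that the individual is infected, the joint likelihood of the observed sequence is P(data|H) = 0.856·0.856 = 0.73274 and P(data|¬H) = 0.036·0.036 = 0.0012960.
Bayes: P(H|data) = 0.1·0.73274 / (0.1·0.73274 + 0.9·0.0012960) = 0.073274/0.074440 = 0.9843.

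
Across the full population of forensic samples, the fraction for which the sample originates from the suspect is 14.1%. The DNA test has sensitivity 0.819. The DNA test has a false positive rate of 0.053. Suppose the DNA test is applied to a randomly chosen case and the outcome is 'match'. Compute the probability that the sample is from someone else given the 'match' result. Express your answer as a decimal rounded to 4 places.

Write H for 'the sample originates from the suspect'. Prior odds H:¬H = 0.141/0.859 = 0.16414. For the 'match' outcome, the likelihood ratio is 0.819/0.053 = 15.453.
Posterior odds = 0.16414 × 15.453 = 2.5365, so P(H|E) = 2.5365/(1+2.5365) = 0.7172. Then P(¬H|E) = 1 − 0.7172 = 0.2828.

P(¬H | E) ≈ 0.2828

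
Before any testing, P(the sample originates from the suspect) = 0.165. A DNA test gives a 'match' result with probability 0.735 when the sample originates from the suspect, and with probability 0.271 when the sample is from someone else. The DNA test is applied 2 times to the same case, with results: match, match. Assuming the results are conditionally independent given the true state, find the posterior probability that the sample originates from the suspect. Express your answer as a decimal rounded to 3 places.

With H the event that the sample originates from the suspect, the joint likelihood of the observed sequence is P(data|H) = 0.735·0.735 = 0.54022 and P(data|¬H) = 0.271·0.271 = 0.073441.
Bayes: P(H|data) = 0.165·0.54022 / (0.165·0.54022 + 0.835·0.073441) = 0.089137/0.15046 = 0.5924.

Posterior P(H) ≈ 0.592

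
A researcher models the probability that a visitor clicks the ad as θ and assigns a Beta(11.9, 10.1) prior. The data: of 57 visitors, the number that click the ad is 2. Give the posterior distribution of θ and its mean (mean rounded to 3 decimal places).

The binomial likelihood is conjugate to the Beta prior: with 2 successes and 55 failures, the posterior is Beta(11.9+2, 10.1+55) = Beta(13.9, 65.1).
Posterior mean = α/(α+β) = 13.9/79 = 0.176.

Posterior: Beta(13.9, 65.1); mean ≈ 0.176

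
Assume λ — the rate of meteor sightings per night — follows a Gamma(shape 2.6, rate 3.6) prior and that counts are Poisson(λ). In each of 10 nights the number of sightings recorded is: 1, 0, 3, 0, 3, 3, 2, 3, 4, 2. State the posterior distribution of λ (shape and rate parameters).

Total count ∑xᵢ = 21 over n = 10 nights.
Gamma is conjugate to the Poisson likelihood: posterior is Gamma(shape = 2.6+21 = 23.6, rate = 3.6+10 = 13.6).

Posterior: Gamma(shape=23.6, rate=13.6)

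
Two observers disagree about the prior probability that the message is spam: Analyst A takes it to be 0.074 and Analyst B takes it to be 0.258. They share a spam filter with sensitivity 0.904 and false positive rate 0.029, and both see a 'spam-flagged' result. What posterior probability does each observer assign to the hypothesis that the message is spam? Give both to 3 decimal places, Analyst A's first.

Analyst A: 0.714; Analyst B: 0.916

The likelihood ratio for a 'spam-flagged' result is 0.904/0.029 = 31.172.
Analyst A: prior odds 0.074/0.926 = 0.079914; posterior odds 2.4911; posterior probability 0.714.
Analyst B: prior odds 0.258/0.742 = 0.34771; posterior odds 10.839; posterior probability 0.916.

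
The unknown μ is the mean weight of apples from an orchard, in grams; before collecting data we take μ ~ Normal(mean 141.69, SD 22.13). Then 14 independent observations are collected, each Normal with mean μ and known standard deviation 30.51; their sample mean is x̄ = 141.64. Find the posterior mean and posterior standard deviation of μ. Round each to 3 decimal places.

With known σ, the Normal prior is conjugate. Weight on the data is w = (n/σ²)/(n/σ² + 1/τ₀²) = 0.0150399/(0.0150399+0.00204191) = 0.88046.
Posterior mean = w·x̄ + (1−w)·μ₀ = 0.88046·141.64 + 0.11954·141.69 = 141.646. Posterior variance = 1/(0.0150399+0.00204191) = 58.5420, so SD = 7.651.

Posterior mean ≈ 141.646; posterior SD ≈ 7.651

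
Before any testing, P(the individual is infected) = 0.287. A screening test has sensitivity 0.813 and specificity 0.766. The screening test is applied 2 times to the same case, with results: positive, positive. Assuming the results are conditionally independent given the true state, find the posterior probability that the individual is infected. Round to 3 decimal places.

With H the event that the individual is infected, the joint likelihood of the observed sequence is P(data|H) = 0.813·0.813 = 0.66097 and P(data|¬H) = 0.234·0.234 = 0.054756.
Bayes: P(H|data) = 0.287·0.66097 / (0.287·0.66097 + 0.713·0.054756) = 0.18970/0.22874 = 0.8293.

Posterior P(H) ≈ 0.829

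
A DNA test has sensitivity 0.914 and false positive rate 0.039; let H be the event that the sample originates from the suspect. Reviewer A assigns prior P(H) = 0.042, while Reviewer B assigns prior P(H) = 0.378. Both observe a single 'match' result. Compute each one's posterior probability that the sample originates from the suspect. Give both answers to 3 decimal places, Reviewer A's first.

P('+'|H) = 0.914, P('+'|¬H) = 0.039.
Reviewer A: numerator 0.914·0.042 = 0.038388; evidence = 0.038388+0.039·0.958 = 0.075750; posterior = 0.507.
Reviewer B: numerator 0.914·0.378 = 0.34549; evidence = 0.34549+0.039·0.622 = 0.36975; posterior = 0.934.

Reviewer A: 0.507; Reviewer B: 0.934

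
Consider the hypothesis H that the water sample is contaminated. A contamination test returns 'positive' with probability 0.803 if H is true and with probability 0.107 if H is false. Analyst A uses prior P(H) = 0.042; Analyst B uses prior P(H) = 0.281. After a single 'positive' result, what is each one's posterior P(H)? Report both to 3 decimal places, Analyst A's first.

Analyst A: 0.248; Analyst B: 0.746

P('+'|H) = 0.803, P('+'|¬H) = 0.107.
Analyst A: numerator 0.803·0.042 = 0.033726; evidence = 0.033726+0.107·0.958 = 0.13623; posterior = 0.248.
Analyst B: numerator 0.803·0.281 = 0.22564; evidence = 0.22564+0.107·0.719 = 0.30258; posterior = 0.746.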